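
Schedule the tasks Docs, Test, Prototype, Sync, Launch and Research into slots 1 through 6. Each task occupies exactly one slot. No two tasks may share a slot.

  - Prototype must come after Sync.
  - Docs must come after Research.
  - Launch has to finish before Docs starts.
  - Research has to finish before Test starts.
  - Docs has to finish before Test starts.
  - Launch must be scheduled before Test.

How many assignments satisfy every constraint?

Splitting on Docs: it can be 3 (6), 4 (12), 5 (12). Listing each branch's schedules as (Test, Prototype, Sync, Launch, Research):
Docs=3: (4,6,5,1,2) (4,6,5,2,1) (5,6,4,1,2) (5,6,4,2,1) (6,5,4,1,2) (6,5,4,2,1) — 6.
Docs=4: (5,6,1,2,3) (5,6,1,3,2) (5,6,2,1,3) (5,6,2,3,1) (5,6,3,1,2) (5,6,3,2,1) (6,5,1,2,3) (6,5,1,3,2) (6,5,2,1,3) (6,5,2,3,1) (6,5,3,1,2) (6,5,3,2,1) — 12.
Docs=5: (6,2,1,3,4) (6,2,1,4,3) (6,3,1,2,4) (6,3,1,4,2) (6,3,2,1,4) (6,3,2,4,1) (6,4,1,2,3) (6,4,1,3,2) (6,4,2,1,3) (6,4,2,3,1) (6,4,3,1,2) (6,4,3,2,1) — 12.
Summing: 6 + 12 + 12 = 30.

30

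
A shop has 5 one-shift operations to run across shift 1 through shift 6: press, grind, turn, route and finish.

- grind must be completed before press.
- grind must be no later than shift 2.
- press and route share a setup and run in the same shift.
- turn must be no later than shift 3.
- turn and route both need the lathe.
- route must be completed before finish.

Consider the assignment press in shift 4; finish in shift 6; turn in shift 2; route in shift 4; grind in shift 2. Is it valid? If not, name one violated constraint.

press and route share a setup and run in the same shift — holds.
route must be completed before finish — holds.
turn and route both need the lathe — holds.
turn must be no later than shift 3 — holds.
grind must be no later than shift 2 — holds.
grind must be completed before press — holds.

Yes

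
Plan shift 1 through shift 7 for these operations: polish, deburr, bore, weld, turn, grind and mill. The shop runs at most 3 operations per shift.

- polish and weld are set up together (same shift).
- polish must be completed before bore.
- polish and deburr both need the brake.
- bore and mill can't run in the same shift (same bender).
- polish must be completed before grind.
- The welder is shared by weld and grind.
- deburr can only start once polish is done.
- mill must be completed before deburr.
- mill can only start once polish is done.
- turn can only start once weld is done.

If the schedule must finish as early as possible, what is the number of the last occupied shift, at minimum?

shift 3

The precedence chain requires at least 3 distinct shifts.
With at most 3 per shift and 7 operations, at least 3 shifts are needed.
3 works (last occupied shift: shift 3): for example polish=shift 1, grind=shift 2, weld=shift 1, mill=shift 2, deburr=shift 3, bore=shift 3, turn=shift 2.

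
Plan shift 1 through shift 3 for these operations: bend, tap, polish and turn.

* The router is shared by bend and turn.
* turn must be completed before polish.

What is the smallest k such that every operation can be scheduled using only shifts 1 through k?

2

The precedence chain requires at least 2 distinct shifts.
2 works (last occupied shift: shift 2): for example turn in shift 1; polish in shift 2; bend in shift 2; tap in shift 1.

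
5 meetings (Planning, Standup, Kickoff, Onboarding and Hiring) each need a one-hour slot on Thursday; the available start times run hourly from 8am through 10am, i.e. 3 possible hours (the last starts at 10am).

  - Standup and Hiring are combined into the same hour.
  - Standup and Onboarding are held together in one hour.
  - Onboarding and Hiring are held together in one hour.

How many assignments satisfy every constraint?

27

Splitting on Planning: it can be 8am (9), 9am (9), 10am (9). Listing each branch's schedules as (Standup, Kickoff, Onboarding, Hiring):
Planning=8am: (8am,8am,8am,8am) (8am,9am,8am,8am) (8am,10am,8am,8am) (9am,8am,9am,9am) (9am,9am,9am,9am) (9am,10am,9am,9am) (10am,8am,10am,10am) (10am,9am,10am,10am) (10am,10am,10am,10am) — 9.
Planning=9am: (8am,8am,8am,8am) (8am,9am,8am,8am) (8am,10am,8am,8am) (9am,8am,9am,9am) (9am,9am,9am,9am) (9am,10am,9am,9am) (10am,8am,10am,10am) (10am,9am,10am,10am) (10am,10am,10am,10am) — 9.
Planning=10am: (8am,8am,8am,8am) (8am,9am,8am,8am) (8am,10am,8am,8am) (9am,8am,9am,9am) (9am,9am,9am,9am) (9am,10am,9am,9am) (10am,8am,10am,10am) (10am,9am,10am,10am) (10am,10am,10am,10am) — 9.
Summing: 9 + 9 + 9 = 27.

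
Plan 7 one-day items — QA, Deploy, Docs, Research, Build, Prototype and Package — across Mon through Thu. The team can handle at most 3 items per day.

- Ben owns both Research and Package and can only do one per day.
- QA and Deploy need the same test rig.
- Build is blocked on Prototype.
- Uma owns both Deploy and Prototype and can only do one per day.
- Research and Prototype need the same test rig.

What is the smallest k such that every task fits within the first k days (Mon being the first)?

3

The precedence chain requires at least 2 distinct days.
With at most 3 per day and 7 tasks, at least 3 days are needed.
3 works (last occupied day: Wed): for example Build in Tue; QA in Mon; Package in Wed; Research in Tue; Prototype in Mon; Docs in Mon; Deploy in Tue.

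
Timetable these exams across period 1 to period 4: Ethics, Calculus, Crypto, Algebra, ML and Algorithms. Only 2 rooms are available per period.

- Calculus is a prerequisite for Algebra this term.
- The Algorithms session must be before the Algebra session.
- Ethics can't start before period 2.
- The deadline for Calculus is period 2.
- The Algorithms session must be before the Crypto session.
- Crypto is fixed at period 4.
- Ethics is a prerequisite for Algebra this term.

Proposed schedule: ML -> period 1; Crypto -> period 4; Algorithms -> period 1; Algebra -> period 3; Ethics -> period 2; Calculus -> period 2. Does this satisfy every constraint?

Crypto is fixed at period 4 — holds.
The deadline for Calculus is period 2 — holds.
Ethics is a prerequisite for Algebra this term — holds.
Calculus is a prerequisite for Algebra this term — holds.
Ethics can't start before period 2 — holds.
The Algorithms session must be before the Algebra session — holds.
Only 2 rooms are available per period — holds.
The Algorithms session must be before the Crypto session — holds.

Valid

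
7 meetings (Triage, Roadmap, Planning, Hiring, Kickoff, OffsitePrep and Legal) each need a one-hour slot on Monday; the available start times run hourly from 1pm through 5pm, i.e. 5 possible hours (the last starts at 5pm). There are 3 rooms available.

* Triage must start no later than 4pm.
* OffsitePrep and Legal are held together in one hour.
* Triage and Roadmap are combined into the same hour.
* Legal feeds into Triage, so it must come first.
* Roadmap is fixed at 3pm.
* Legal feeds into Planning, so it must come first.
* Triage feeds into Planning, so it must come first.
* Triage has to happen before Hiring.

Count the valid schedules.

40

Splitting on Planning: it can be 4pm (20), 5pm (20). Listing each branch's schedules as (Triage, Roadmap, Hiring, Kickoff, OffsitePrep, Legal):
Planning=4pm: (3pm,3pm,4pm,1pm,1pm,1pm) (3pm,3pm,4pm,1pm,2pm,2pm) (3pm,3pm,4pm,2pm,1pm,1pm) (3pm,3pm,4pm,2pm,2pm,2pm) (3pm,3pm,4pm,3pm,1pm,1pm) (3pm,3pm,4pm,3pm,2pm,2pm) (3pm,3pm,4pm,4pm,1pm,1pm) (3pm,3pm,4pm,4pm,2pm,2pm) (3pm,3pm,4pm,5pm,1pm,1pm) (3pm,3pm,4pm,5pm,2pm,2pm) (3pm,3pm,5pm,1pm,1pm,1pm) (3pm,3pm,5pm,1pm,2pm,2pm) (3pm,3pm,5pm,2pm,1pm,1pm) (3pm,3pm,5pm,2pm,2pm,2pm) (3pm,3pm,5pm,3pm,1pm,1pm) (3pm,3pm,5pm,3pm,2pm,2pm) (3pm,3pm,5pm,4pm,1pm,1pm) (3pm,3pm,5pm,4pm,2pm,2pm) (3pm,3pm,5pm,5pm,1pm,1pm) (3pm,3pm,5pm,5pm,2pm,2pm) — 20.
Planning=5pm: (3pm,3pm,4pm,1pm,1pm,1pm) (3pm,3pm,4pm,1pm,2pm,2pm) (3pm,3pm,4pm,2pm,1pm,1pm) (3pm,3pm,4pm,2pm,2pm,2pm) (3pm,3pm,4pm,3pm,1pm,1pm) (3pm,3pm,4pm,3pm,2pm,2pm) (3pm,3pm,4pm,4pm,1pm,1pm) (3pm,3pm,4pm,4pm,2pm,2pm) (3pm,3pm,4pm,5pm,1pm,1pm) (3pm,3pm,4pm,5pm,2pm,2pm) (3pm,3pm,5pm,1pm,1pm,1pm) (3pm,3pm,5pm,1pm,2pm,2pm) (3pm,3pm,5pm,2pm,1pm,1pm) (3pm,3pm,5pm,2pm,2pm,2pm) (3pm,3pm,5pm,3pm,1pm,1pm) (3pm,3pm,5pm,3pm,2pm,2pm) (3pm,3pm,5pm,4pm,1pm,1pm) (3pm,3pm,5pm,4pm,2pm,2pm) (3pm,3pm,5pm,5pm,1pm,1pm) (3pm,3pm,5pm,5pm,2pm,2pm) — 20.
Summing: 20 + 20 = 40.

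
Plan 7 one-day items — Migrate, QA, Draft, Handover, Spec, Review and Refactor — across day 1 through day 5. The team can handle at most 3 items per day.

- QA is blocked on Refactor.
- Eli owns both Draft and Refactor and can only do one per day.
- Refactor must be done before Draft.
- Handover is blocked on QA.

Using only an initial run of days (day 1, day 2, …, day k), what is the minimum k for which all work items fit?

3 days

The precedence chain requires at least 3 distinct days.
With at most 3 per day and 7 work items, at least 3 days are needed.
3 works (last occupied day: day 3): for example Migrate in day 1; Refactor in day 1; Handover in day 3; Review in day 2; Draft in day 2; QA in day 2; Spec in day 1.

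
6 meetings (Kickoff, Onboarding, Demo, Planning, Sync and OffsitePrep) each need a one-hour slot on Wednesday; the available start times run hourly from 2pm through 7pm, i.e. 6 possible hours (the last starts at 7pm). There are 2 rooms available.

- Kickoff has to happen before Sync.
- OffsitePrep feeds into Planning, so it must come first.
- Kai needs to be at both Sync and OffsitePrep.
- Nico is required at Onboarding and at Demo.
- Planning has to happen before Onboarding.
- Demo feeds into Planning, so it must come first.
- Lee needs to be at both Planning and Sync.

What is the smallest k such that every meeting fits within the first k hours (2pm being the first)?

3

The precedence chain requires at least 3 distinct hours.
With at most 2 per hour and 6 meetings, at least 3 hours are needed.
3 works (last occupied hour: 4pm): for example Demo=2pm, OffsitePrep=2pm, Kickoff=3pm, Onboarding=4pm, Planning=3pm, Sync=4pm.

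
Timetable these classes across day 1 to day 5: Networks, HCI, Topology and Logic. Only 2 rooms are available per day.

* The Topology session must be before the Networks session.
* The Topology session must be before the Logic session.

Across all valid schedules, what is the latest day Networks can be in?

Precedence pushes Networks to at least day 2.
Networks at day 5 is achievable: Networks -> day 5, Topology -> day 1, HCI -> day 1, Logic -> day 2.

day 5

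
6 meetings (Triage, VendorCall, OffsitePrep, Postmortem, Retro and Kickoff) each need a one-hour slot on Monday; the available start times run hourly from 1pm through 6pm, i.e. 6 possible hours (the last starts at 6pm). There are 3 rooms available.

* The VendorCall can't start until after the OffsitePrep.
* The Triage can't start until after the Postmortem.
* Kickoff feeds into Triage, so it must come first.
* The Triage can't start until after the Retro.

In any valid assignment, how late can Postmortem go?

Downstream work caps Postmortem at 5pm.
Postmortem at 5pm is achievable: Postmortem=5pm, VendorCall=2pm, Retro=1pm, OffsitePrep=1pm, Kickoff=1pm, Triage=6pm.

5pm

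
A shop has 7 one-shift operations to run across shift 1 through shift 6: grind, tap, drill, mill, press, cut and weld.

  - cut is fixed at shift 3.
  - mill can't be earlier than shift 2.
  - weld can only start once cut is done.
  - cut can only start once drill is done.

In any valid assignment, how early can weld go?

Precedence pushes weld to at least shift 4.
weld at shift 4 is achievable: cut=shift 3; grind=shift 1; drill=shift 1; tap=shift 1; press=shift 1; weld=shift 4; mill=shift 2.

shift 4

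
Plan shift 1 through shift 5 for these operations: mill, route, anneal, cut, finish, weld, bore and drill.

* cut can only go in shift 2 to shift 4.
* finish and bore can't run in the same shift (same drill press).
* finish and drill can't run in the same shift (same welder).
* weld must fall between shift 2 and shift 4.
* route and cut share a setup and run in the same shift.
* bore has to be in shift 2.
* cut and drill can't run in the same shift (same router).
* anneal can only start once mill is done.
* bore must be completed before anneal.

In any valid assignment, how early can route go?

Route must be in the same shift as cut, which can't be before shift 2, so route is at least shift 2; route must be in the same shift as cut, which can't be after shift 4, so route is at most shift 4.
route at shift 2 is achievable: weld in shift 2; cut in shift 2; route in shift 2; finish in shift 1; mill in shift 1; bore in shift 2; anneal in shift 3; drill in shift 3.

shift 2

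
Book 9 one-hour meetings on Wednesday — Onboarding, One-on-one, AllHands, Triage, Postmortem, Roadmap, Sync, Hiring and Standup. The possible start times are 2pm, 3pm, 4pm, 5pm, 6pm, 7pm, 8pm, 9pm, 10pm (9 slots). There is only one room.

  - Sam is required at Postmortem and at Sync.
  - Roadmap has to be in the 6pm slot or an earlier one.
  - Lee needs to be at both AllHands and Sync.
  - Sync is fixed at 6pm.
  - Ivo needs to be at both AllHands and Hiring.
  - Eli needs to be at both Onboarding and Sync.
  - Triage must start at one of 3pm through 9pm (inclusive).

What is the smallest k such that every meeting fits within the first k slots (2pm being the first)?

With at most 1 per slot and 9 meetings, at least 9 slots are needed.
Sync can't be placed before 6pm — that is slot 5 counting from 2pm — so the schedule must run through at least 5 slots.
9 works (last occupied slot: 10pm): for example Sync in 6pm; One-on-one in 5pm; AllHands in 7pm; Postmortem in 8pm; Hiring in 9pm; Roadmap in 2pm; Standup in 10pm; Onboarding in 4pm; Triage in 3pm.

9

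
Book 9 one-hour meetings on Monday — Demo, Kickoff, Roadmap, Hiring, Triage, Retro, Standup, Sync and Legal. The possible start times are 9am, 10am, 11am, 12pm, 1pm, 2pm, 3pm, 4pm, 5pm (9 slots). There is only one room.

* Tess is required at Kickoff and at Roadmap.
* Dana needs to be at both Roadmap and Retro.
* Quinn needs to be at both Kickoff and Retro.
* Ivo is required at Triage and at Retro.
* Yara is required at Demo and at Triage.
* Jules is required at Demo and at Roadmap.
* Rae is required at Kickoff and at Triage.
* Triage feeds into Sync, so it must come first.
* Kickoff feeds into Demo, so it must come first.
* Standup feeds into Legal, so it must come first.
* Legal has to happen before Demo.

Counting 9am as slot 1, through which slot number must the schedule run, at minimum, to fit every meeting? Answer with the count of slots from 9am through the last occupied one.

The precedence chain requires at least 3 distinct slots.
With at most 1 per slot and 9 meetings, at least 9 slots are needed.
9 works (last occupied slot: 5pm): for example Sync -> 2pm, Roadmap -> 3pm, Demo -> 12pm, Hiring -> 4pm, Retro -> 5pm, Legal -> 10am, Standup -> 9am, Kickoff -> 11am, Triage -> 1pm.

9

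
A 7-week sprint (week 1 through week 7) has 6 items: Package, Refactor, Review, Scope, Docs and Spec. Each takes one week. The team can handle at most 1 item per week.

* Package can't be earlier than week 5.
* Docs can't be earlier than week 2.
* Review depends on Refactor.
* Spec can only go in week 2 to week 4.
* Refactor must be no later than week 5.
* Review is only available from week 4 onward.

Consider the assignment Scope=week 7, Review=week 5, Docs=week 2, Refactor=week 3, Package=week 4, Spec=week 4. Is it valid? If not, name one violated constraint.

No — it violates: Package can't be earlier than week 5

The team can handle at most 1 item per week — violated.
Refactor must be no later than week 5 — holds.
Review is only available from week 4 onward — holds.
Spec can only go in week 2 to week 4 — holds.
Package can't be earlier than week 5 — violated.
Docs can't be earlier than week 2 — holds.
Review depends on Refactor — holds.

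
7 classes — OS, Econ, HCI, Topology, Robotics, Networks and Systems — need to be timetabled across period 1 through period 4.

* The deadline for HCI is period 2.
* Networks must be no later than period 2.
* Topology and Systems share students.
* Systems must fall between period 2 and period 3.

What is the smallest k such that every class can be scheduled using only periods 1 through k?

2 periods

Systems can't be placed before period 2, so the schedule must run through at least period 2.
2 works (last occupied period: period 2): for example Topology in period 1, OS in period 1, Robotics in period 1, HCI in period 1, Networks in period 1, Econ in period 1, Systems in period 2.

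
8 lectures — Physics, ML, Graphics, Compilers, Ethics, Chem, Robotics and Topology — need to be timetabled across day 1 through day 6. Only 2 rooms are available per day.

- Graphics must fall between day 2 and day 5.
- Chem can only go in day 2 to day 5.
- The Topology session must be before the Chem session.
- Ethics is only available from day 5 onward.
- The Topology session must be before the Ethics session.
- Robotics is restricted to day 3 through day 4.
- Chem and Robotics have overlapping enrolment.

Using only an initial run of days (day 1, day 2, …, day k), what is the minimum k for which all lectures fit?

The precedence chain requires at least 2 distinct days.
With at most 2 per day and 8 lectures, at least 4 days are needed.
Ethics can't be placed before day 5, so the schedule must run through at least day 5.
5 works (last occupied day: day 5): for example Graphics in day 2, Compilers in day 4, Ethics in day 5, Robotics in day 3, Chem in day 2, Physics in day 1, Topology in day 1, ML in day 3.

5 days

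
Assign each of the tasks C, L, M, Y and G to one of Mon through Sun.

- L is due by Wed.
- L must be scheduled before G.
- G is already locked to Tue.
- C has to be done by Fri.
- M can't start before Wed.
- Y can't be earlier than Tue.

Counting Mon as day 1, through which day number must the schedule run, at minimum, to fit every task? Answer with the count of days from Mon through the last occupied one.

3 days

The precedence chain requires at least 2 distinct days.
M can't be placed before Wed — that is day 3 counting from Mon — so the schedule must run through at least 3 days.
3 works (last occupied day: Wed): for example C=Mon, M=Wed, Y=Tue, G=Tue, L=Mon.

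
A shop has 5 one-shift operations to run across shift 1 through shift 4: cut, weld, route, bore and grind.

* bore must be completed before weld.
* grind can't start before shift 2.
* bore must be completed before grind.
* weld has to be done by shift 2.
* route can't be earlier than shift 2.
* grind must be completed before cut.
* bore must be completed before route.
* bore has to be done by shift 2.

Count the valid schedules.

Splitting on cut: it can be shift 3 (3), shift 4 (6). Listing each branch's schedules as (weld, route, bore, grind) by shift number:
cut=shift 3: (2,2,1,2) (2,3,1,2) (2,4,1,2) — 3.
cut=shift 4: (2,2,1,2) (2,2,1,3) (2,3,1,2) (2,3,1,3) (2,4,1,2) (2,4,1,3) — 6.
Summing: 3 + 6 = 9.

9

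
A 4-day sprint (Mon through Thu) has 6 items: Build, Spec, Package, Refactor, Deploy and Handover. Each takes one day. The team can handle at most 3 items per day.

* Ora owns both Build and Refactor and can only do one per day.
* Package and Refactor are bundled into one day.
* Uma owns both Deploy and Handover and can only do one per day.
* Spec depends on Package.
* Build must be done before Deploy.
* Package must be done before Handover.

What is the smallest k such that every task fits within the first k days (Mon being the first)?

The precedence chain requires at least 2 distinct days.
With at most 3 per day and 6 tasks, at least 2 days are needed.
Could 2 days be enough, i.e. nothing placed later than Tue? No: Deploy must come after Build (at Mon or later) → {Tue}; Build must come before Deploy (at Tue or earlier) → {Mon}; Handover must come after Package (at Mon or later) → {Tue}; Package must come before Handover (at Tue or earlier) → {Mon}; Refactor must be in the same day as Package (in {Mon}) → {Mon}; Refactor can't share with Build (Mon) → nothing is left.
So 2 days is not enough.
3 works (last occupied day: Wed): for example Handover -> Tue; Package -> Mon; Deploy -> Wed; Build -> Tue; Refactor -> Mon; Spec -> Tue.

3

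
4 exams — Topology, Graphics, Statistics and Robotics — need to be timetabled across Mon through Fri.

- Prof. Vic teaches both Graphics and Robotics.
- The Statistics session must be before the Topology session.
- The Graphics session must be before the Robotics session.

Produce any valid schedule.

Topology -> Tue, Graphics -> Mon, Robotics -> Tue, Statistics -> Mon

Checking: Statistics(Mon) before Topology(Tue); Graphics(Mon) before Robotics(Tue); Graphics(Mon) != Robotics(Tue).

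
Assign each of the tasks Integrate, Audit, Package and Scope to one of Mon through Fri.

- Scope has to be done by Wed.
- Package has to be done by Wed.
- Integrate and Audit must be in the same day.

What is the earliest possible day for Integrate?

Integrate at Mon is achievable: Package -> Mon, Audit -> Mon, Integrate -> Mon, Scope -> Mon.

Mon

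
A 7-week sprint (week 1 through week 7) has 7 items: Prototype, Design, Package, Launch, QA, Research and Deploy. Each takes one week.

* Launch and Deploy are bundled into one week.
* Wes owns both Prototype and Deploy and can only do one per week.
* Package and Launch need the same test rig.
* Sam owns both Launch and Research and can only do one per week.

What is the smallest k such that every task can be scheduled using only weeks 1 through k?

2

Could 1 week be enough, i.e. nothing placed later than week 1? No: Research can't share with Launch (week 1) → nothing is left.
So 1 week is not enough.
2 works (last occupied week: week 2): for example Research in week 1; Design in week 1; Deploy in week 2; Package in week 1; QA in week 1; Launch in week 2; Prototype in week 1.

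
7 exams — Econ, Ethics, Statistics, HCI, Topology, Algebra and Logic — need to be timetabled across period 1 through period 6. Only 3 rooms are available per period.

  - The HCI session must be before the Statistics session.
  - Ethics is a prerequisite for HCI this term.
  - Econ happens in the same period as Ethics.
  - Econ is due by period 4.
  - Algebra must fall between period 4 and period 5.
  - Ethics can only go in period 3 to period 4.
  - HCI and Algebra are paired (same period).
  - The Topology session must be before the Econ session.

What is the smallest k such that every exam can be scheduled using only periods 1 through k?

5 periods

The precedence chain requires at least 4 distinct periods.
With at most 3 per period and 7 exams, at least 3 periods are needed.
Propagating the time windows through the other constraints, Statistics can't land before period 5, so the schedule must run through at least period 5.
5 works (last occupied period: period 5): for example Ethics -> period 3; Econ -> period 3; Statistics -> period 5; Logic -> period 1; Algebra -> period 4; HCI -> period 4; Topology -> period 1.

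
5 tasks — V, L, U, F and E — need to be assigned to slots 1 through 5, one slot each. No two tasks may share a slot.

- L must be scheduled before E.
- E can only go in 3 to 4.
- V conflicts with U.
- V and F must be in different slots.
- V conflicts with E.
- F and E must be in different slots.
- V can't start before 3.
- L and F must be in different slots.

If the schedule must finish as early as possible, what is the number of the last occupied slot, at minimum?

The precedence chain requires at least 2 distinct slots.
With at most 1 per slot and 5 tasks, at least 5 slots are needed.
V can't be placed before 3, so the schedule must run through at least slot 3.
5 works (last occupied slot: 5): for example F=5, V=4, E=3, L=1, U=2.

slot 5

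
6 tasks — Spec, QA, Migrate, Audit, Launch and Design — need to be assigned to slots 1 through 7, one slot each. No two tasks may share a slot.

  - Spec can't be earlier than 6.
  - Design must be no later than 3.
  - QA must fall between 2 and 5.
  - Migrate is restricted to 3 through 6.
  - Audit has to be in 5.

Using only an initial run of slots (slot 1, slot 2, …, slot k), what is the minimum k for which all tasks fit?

With at most 1 per slot and 6 tasks, at least 6 slots are needed.
Spec can't be placed before 6, so the schedule must run through at least slot 6.
6 works (last occupied slot: 6): for example Design -> 1, Migrate -> 3, Spec -> 6, Audit -> 5, Launch -> 4, QA -> 2.

6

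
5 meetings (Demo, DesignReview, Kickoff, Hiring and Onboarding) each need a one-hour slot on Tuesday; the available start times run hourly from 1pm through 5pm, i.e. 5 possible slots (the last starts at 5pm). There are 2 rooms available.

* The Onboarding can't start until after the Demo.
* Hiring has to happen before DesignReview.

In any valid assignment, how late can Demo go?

4pm

Downstream work caps Demo at 4pm.
Demo at 4pm is achievable: Hiring -> 1pm, Onboarding -> 5pm, Kickoff -> 1pm, Demo -> 4pm, DesignReview -> 2pm.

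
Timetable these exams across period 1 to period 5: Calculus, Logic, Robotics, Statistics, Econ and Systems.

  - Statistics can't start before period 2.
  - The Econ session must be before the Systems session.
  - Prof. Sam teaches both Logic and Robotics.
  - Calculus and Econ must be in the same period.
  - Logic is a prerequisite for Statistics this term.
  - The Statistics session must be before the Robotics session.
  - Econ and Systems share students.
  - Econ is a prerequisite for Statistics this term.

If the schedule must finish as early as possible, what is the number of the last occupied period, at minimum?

3

The precedence chain requires at least 3 distinct periods.
3 works (last occupied period: period 3): for example Systems=period 2; Calculus=period 1; Econ=period 1; Logic=period 1; Robotics=period 3; Statistics=period 2.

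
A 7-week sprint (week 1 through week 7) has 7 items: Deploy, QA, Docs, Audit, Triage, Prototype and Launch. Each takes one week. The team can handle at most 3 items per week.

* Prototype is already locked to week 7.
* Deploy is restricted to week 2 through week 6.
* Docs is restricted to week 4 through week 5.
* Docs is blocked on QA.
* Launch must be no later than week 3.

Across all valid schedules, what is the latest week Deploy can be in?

Deploy is available from week 2; Deploy's own window allows nothing later than week 6.
Deploy at week 6 is achievable: Deploy in week 6; Launch in week 1; Docs in week 4; Audit in week 1; Prototype in week 7; QA in week 1; Triage in week 2.

week 6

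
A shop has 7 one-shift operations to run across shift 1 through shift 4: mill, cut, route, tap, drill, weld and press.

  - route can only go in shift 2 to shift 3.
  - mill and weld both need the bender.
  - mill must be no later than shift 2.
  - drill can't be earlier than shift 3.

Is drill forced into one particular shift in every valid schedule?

No

drill can be shift 3 (e.g. route -> shift 2, mill -> shift 1, drill -> shift 3, press -> shift 1, weld -> shift 2, tap -> shift 1, cut -> shift 1) or shift 4 (e.g. cut in shift 1, drill in shift 4, weld in shift 2, tap in shift 1, mill in shift 1, route in shift 2, press in shift 1).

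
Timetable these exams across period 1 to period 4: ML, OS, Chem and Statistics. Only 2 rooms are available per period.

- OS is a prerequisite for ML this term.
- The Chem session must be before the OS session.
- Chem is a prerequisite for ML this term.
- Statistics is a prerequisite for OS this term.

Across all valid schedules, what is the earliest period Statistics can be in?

Downstream work caps Statistics at period 2.
Statistics at period 1 is achievable: OS in period 2; Chem in period 1; Statistics in period 1; ML in period 3.

period 1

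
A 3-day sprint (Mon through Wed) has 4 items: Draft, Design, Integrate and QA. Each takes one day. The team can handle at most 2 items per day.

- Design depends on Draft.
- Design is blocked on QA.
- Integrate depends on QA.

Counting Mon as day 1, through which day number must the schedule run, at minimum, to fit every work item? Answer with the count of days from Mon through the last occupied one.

The precedence chain requires at least 2 distinct days.
With at most 2 per day and 4 work items, at least 2 days are needed.
2 works (last occupied day: Tue): for example Integrate -> Tue, Draft -> Mon, QA -> Mon, Design -> Tue.

2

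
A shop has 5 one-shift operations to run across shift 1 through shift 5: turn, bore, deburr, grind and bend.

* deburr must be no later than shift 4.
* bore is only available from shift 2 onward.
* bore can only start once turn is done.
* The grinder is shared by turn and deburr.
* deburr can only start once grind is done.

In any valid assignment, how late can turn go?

shift 4

Downstream work caps turn at shift 4.
turn at shift 4 is achievable: deburr=shift 2; bore=shift 5; bend=shift 1; grind=shift 1; turn=shift 4.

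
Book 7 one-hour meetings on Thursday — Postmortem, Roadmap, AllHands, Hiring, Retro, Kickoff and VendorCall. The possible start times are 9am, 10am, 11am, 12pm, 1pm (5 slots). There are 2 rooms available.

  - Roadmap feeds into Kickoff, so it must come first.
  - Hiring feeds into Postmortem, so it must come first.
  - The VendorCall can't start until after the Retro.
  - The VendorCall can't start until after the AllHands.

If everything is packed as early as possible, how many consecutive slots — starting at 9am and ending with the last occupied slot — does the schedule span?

The precedence chain requires at least 2 distinct slots.
With at most 2 per slot and 7 meetings, at least 4 slots are needed.
4 works (last occupied slot: 12pm): for example AllHands=9am, Hiring=10am, VendorCall=10am, Kickoff=12pm, Roadmap=11am, Retro=9am, Postmortem=11am.

4 slots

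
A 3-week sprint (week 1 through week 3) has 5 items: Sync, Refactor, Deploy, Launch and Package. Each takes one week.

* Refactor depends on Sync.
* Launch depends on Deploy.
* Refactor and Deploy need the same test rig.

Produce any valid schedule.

Sync=week 1, Package=week 1, Deploy=week 1, Launch=week 2, Refactor=week 2

Checking: Deploy(week 1) before Launch(week 2); Sync(week 1) before Refactor(week 2); Refactor(week 2) != Deploy(week 1).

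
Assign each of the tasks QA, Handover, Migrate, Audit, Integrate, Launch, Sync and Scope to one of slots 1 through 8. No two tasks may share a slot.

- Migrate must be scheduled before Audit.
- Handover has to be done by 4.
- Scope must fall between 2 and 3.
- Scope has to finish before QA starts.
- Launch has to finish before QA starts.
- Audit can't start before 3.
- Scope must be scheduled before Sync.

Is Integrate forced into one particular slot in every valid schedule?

No

Integrate can be 1 (e.g. Handover=3, Sync=8, Scope=2, Audit=5, Launch=6, Integrate=1, Migrate=4, QA=7) or 2 (e.g. Handover=1, Integrate=2, Scope=3, Sync=8, Launch=6, QA=7, Migrate=4, Audit=5).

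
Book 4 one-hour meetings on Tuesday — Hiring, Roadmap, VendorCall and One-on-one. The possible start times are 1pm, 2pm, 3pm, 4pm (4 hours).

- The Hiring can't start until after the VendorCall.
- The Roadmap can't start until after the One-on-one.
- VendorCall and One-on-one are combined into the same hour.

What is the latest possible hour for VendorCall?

3pm

Downstream work caps VendorCall at 3pm.
VendorCall at 3pm is achievable: Hiring=4pm, One-on-one=3pm, Roadmap=4pm, VendorCall=3pm.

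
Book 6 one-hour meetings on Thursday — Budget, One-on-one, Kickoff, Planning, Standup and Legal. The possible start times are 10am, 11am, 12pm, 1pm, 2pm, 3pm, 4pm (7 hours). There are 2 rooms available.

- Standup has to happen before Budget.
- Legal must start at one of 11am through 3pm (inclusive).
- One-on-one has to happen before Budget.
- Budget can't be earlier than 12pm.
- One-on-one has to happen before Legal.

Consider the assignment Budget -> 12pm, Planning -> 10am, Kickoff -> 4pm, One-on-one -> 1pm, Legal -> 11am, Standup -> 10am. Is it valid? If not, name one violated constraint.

Invalid. One-on-one has to happen before Legal.

One-on-one has to happen before Budget — violated.
Budget can't be earlier than 12pm — holds.
Standup has to happen before Budget — holds.
Legal must start at one of 11am through 3pm (inclusive) — holds.
One-on-one has to happen before Legal — violated.
There are 2 rooms available — holds.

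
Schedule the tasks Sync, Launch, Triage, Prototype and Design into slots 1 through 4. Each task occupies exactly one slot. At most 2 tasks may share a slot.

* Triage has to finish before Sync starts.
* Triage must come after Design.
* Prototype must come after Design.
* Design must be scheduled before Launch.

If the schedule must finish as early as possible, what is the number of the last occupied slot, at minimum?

The precedence chain requires at least 3 distinct slots.
With at most 2 per slot and 5 tasks, at least 3 slots are needed.
3 works (last occupied slot: 3): for example Triage -> 2; Sync -> 3; Prototype -> 3; Design -> 1; Launch -> 2.

slot 3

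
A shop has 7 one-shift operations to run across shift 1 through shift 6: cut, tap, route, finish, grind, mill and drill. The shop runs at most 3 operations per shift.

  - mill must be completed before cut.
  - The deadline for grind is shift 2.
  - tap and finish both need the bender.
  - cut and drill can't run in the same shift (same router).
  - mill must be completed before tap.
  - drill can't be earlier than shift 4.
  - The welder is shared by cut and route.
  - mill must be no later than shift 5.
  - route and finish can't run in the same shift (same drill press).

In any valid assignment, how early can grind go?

Grind's own window allows nothing later than shift 2.
grind at shift 1 is achievable: tap=shift 2; route=shift 1; drill=shift 4; finish=shift 3; mill=shift 1; cut=shift 2; grind=shift 1.

shift 1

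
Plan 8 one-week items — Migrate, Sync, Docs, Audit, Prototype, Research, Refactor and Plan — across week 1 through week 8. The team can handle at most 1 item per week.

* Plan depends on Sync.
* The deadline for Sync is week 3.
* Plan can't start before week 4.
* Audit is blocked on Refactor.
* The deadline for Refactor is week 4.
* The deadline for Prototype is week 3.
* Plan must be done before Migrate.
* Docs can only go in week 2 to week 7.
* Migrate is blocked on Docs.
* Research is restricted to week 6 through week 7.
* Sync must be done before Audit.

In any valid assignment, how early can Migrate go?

Precedence pushes Migrate to at least week 5.
Migrate at week 6 is achievable: Sync -> week 1, Docs -> week 5, Refactor -> week 3, Plan -> week 4, Prototype -> week 2, Audit -> week 8, Research -> week 7, Migrate -> week 6.
Nothing earlier works — the capacity limit rule out every week before week 6.

week 6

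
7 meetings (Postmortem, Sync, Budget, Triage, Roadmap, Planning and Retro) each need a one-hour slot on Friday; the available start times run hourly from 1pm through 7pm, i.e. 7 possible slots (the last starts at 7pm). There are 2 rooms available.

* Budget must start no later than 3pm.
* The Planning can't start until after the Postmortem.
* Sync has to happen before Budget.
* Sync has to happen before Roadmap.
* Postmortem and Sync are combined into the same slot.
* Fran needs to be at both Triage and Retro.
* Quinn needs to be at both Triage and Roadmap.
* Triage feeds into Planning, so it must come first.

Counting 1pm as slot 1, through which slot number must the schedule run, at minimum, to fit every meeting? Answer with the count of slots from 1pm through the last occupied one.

4

The precedence chain requires at least 2 distinct slots.
With at most 2 per slot and 7 meetings, at least 4 slots are needed.
4 works (last occupied slot: 4pm): for example Sync=1pm; Triage=2pm; Budget=2pm; Retro=4pm; Planning=3pm; Roadmap=3pm; Postmortem=1pm.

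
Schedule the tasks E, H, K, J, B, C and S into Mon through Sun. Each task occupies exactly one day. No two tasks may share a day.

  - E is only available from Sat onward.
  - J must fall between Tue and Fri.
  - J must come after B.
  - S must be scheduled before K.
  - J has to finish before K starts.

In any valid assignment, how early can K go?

Thu

Precedence pushes K to at least Wed.
K at Thu is achievable: J -> Tue, K -> Thu, B -> Mon, C -> Sun, E -> Sat, H -> Fri, S -> Wed.
Nothing earlier works — the capacity limit rule out every day before Thu.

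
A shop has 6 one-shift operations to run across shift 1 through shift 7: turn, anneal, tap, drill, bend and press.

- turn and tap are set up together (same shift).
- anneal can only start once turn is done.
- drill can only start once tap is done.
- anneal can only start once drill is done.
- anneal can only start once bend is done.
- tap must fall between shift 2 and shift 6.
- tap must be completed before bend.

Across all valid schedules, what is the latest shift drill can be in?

Precedence pushes drill to at least shift 3; downstream work caps drill at shift 6.
drill at shift 6 is achievable: turn=shift 2; press=shift 1; anneal=shift 7; drill=shift 6; bend=shift 3; tap=shift 2.

shift 6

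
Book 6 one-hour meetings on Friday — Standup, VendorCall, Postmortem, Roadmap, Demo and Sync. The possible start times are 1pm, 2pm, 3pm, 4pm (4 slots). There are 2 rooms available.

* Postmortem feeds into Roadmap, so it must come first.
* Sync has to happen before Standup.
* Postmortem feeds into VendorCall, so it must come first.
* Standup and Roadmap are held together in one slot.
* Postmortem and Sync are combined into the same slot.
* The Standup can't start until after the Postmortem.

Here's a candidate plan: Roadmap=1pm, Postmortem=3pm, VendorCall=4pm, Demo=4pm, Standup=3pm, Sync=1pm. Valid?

Postmortem feeds into VendorCall, so it must come first — holds.
Postmortem feeds into Roadmap, so it must come first — violated.
Sync has to happen before Standup — holds.
The Standup can't start until after the Postmortem — violated.
Postmortem and Sync are combined into the same slot — violated.
Standup and Roadmap are held together in one slot — violated.
There are 2 rooms available — holds.

Invalid. Postmortem feeds into Roadmap, so it must come first.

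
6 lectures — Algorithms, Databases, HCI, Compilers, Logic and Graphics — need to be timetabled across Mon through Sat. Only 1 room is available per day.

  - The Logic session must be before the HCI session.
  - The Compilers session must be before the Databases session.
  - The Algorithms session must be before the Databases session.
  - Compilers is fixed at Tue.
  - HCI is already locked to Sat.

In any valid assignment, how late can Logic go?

Downstream work caps Logic at Fri.
Logic at Fri is achievable: Compilers in Tue; Graphics in Thu; Algorithms in Mon; Logic in Fri; HCI in Sat; Databases in Wed.

Fri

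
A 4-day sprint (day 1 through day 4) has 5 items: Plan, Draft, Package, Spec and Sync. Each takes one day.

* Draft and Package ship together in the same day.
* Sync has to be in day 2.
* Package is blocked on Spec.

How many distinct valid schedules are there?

Splitting on Plan: it can be day 1 (6), day 2 (6), day 3 (6), day 4 (6). Listing each branch's schedules as (Draft, Package, Spec, Sync) by day number:
Plan=day 1: (2,2,1,2) (3,3,1,2) (3,3,2,2) (4,4,1,2) (4,4,2,2) (4,4,3,2) — 6.
Plan=day 2: (2,2,1,2) (3,3,1,2) (3,3,2,2) (4,4,1,2) (4,4,2,2) (4,4,3,2) — 6.
Plan=day 3: (2,2,1,2) (3,3,1,2) (3,3,2,2) (4,4,1,2) (4,4,2,2) (4,4,3,2) — 6.
Plan=day 4: (2,2,1,2) (3,3,1,2) (3,3,2,2) (4,4,1,2) (4,4,2,2) (4,4,3,2) — 6.
Summing: 6 + 6 + 6 + 6 = 24.

24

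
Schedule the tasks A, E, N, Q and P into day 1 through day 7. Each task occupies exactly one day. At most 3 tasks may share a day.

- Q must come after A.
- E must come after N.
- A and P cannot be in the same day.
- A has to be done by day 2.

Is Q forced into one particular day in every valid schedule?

Q can be day 2 (e.g. P -> day 2, Q -> day 2, E -> day 2, N -> day 1, A -> day 1) or day 3 (e.g. N=day 1, A=day 1, Q=day 3, P=day 2, E=day 2).

No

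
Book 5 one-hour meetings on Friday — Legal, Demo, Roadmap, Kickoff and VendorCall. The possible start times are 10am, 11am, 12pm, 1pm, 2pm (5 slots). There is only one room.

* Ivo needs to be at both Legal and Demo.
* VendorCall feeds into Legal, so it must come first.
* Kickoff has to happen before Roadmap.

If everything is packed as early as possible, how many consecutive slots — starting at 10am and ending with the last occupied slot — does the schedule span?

5

The precedence chain requires at least 2 distinct slots.
With at most 1 per slot and 5 meetings, at least 5 slots are needed.
5 works (last occupied slot: 2pm): for example Roadmap=1pm; Demo=2pm; Kickoff=12pm; Legal=11am; VendorCall=10am.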